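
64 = 64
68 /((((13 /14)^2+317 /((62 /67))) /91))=37598288 /2086661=18.02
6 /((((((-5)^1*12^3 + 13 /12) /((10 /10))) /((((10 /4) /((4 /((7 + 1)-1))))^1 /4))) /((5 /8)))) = -1575 /3317344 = -0.00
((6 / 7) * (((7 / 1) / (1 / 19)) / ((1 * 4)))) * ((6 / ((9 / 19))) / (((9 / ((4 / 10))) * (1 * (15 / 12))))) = 2888 / 225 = 12.84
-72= -72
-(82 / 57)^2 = -6724 / 3249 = -2.07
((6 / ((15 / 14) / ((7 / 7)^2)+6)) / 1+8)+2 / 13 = 9.00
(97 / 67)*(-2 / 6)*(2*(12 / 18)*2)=-776 / 603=-1.29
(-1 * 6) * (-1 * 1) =6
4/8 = 1/2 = 0.50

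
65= 65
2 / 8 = 1 / 4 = 0.25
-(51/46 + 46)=-2167/46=-47.11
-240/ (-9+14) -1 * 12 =-60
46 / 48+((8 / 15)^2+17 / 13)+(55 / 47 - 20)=-17903993 / 1099800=-16.28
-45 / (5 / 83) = -747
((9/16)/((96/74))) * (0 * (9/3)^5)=0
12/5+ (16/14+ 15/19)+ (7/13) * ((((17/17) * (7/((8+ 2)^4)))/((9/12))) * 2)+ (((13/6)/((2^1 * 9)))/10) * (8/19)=253162153/58353750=4.34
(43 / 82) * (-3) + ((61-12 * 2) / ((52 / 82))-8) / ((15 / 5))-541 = -840740 / 1599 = -525.79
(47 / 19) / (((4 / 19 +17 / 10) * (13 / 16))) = 7520 / 4719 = 1.59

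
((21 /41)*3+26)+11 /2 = 2709 /82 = 33.04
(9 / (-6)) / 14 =-3 / 28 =-0.11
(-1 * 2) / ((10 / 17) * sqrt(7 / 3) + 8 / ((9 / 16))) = -166464 / 1179019 + 2295 * sqrt(21) / 1179019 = -0.13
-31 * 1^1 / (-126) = 31 / 126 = 0.25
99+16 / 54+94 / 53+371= 675532 / 1431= 472.07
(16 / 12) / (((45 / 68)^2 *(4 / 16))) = 73984 / 6075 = 12.18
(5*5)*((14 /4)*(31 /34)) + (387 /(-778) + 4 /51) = 79.36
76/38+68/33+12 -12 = 134/33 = 4.06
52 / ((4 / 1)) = 13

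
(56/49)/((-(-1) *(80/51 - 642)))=-204/114317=-0.00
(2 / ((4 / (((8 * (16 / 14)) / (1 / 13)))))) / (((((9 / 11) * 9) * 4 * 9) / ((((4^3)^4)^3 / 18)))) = 2701193628201437062234112 / 45927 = 58814937361496223620.84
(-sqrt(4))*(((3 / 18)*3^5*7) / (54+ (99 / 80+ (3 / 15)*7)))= -45360 / 4531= -10.01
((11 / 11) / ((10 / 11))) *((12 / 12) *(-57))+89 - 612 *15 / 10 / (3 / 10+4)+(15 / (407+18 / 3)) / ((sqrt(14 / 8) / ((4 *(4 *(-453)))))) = -217440 *sqrt(7) / 2891 - 80491 / 430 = -386.18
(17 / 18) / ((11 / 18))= 17 / 11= 1.55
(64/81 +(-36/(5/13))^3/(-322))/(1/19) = 78900709024/1630125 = 48401.63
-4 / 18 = -2 / 9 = -0.22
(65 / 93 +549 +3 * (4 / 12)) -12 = 50099 / 93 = 538.70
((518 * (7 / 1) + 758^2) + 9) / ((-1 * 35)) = -578199 / 35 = -16519.97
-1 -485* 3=-1456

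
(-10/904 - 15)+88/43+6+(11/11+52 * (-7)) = -7190631/19436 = -369.96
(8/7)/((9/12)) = 32/21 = 1.52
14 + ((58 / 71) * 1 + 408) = 30020 / 71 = 422.82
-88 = -88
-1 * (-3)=3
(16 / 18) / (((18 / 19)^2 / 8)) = 5776 / 729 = 7.92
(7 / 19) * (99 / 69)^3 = 251559 / 231173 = 1.09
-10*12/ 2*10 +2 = -598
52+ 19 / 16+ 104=2515 / 16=157.19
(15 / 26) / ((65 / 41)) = 123 / 338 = 0.36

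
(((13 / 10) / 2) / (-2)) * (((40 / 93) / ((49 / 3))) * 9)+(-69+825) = 1148247 / 1519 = 755.92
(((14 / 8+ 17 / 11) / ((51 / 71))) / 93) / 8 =0.01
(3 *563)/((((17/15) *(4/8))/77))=229505.29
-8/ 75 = -0.11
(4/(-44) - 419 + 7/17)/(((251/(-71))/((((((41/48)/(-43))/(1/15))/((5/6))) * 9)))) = -6153594921/16146328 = -381.11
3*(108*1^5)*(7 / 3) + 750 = 1506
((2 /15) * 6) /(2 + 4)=2 /15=0.13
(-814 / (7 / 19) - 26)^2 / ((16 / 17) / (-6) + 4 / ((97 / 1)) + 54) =92738.22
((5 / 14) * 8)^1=20 / 7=2.86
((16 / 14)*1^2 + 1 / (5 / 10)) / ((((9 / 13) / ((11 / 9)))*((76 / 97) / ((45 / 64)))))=762905 / 153216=4.98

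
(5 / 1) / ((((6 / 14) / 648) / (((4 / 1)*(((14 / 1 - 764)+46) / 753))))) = -7096320 / 251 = -28272.19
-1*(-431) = 431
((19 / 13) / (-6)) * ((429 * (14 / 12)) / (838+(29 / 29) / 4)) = -209 / 1437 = -0.15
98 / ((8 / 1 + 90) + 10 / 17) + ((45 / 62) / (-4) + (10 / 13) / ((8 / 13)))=214327 / 103912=2.06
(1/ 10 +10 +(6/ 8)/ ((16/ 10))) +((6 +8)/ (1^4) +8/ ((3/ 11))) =25873/ 480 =53.90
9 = 9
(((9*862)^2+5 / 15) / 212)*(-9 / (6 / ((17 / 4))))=-3069514781 / 1696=-1809855.41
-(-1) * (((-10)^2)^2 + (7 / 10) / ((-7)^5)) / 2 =240099999 / 48020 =5000.00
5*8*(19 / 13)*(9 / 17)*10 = 68400 / 221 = 309.50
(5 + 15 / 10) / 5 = 13 / 10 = 1.30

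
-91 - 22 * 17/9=-1193/9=-132.56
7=7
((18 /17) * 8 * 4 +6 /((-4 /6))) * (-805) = -20030.29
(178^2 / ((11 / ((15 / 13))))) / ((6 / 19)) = 1504990 / 143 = 10524.41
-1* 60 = -60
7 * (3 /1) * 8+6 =174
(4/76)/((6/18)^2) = 9/19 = 0.47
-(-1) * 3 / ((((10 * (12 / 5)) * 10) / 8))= 1 / 10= 0.10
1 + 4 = 5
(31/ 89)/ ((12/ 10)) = 0.29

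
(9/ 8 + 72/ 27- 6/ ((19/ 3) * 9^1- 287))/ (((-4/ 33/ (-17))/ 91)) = 179308129/ 3680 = 48725.04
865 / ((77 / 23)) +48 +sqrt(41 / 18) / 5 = sqrt(82) / 30 +23591 / 77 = 306.68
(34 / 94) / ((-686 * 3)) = -17 / 96726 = -0.00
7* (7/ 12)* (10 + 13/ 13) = 539/ 12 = 44.92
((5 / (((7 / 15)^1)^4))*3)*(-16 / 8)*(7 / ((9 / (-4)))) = 675000 / 343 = 1967.93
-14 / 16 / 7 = -1 / 8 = -0.12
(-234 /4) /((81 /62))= -403 /9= -44.78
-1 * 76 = -76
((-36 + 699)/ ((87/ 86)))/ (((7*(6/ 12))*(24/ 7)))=9503/ 174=54.61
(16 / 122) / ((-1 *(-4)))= 2 / 61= 0.03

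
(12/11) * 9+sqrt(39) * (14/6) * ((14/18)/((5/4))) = 196 * sqrt(39)/135+108/11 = 18.88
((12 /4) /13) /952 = 3 /12376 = 0.00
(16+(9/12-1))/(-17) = -63/68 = -0.93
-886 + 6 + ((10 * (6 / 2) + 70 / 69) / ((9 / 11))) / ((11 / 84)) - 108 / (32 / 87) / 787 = -770109283 / 1303272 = -590.90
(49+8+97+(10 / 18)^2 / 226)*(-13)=-36648937 / 18306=-2002.02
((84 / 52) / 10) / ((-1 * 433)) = -21 / 56290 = -0.00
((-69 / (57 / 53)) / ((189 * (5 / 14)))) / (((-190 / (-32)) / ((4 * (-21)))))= 1092224 / 81225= 13.45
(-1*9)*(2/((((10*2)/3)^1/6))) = -81/5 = -16.20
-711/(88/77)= -622.12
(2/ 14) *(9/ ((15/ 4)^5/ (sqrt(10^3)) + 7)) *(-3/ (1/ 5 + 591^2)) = 566231040/ 3669339882459599 - 4199040000 *sqrt(10)/ 25685379177217193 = -0.00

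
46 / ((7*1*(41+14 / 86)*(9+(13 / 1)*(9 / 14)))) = 1978 / 215055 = 0.01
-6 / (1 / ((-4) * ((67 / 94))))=804 / 47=17.11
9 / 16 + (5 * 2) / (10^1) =25 / 16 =1.56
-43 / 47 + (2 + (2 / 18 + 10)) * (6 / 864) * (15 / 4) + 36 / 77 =-825277 / 6253632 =-0.13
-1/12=-0.08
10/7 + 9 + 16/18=713/63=11.32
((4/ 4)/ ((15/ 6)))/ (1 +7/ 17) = 17/ 60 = 0.28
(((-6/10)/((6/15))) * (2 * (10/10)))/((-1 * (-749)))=-3/749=-0.00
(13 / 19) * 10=130 / 19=6.84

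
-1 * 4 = -4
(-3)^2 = 9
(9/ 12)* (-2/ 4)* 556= -417/ 2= -208.50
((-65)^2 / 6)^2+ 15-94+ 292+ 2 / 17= 303591053 / 612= 496063.81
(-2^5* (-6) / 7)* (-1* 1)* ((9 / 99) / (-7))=192 / 539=0.36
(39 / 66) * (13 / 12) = 169 / 264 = 0.64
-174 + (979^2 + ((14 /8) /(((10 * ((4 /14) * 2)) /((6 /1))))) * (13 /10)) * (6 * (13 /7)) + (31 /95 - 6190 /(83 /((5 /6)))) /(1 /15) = 10678696.43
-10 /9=-1.11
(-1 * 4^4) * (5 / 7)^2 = -6400 / 49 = -130.61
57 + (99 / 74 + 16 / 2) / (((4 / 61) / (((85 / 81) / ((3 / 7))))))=29179741 / 71928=405.68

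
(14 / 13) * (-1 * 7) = -98 / 13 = -7.54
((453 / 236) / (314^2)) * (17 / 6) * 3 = 7701 / 46537312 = 0.00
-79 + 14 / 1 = -65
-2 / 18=-0.11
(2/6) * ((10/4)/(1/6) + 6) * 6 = 42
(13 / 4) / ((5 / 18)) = 117 / 10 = 11.70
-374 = -374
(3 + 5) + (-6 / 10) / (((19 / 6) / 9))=598 / 95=6.29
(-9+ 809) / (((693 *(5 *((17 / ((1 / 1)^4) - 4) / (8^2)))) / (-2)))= -2.27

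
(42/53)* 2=84/53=1.58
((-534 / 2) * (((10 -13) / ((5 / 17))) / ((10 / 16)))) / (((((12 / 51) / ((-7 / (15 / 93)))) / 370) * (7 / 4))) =-4248286128 / 25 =-169931445.12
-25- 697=-722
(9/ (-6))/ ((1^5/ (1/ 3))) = -1/ 2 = -0.50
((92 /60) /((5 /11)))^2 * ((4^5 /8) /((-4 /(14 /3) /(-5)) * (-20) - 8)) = -127.45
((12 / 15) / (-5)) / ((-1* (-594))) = -2 / 7425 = -0.00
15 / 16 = 0.94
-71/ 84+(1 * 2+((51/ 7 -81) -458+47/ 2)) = -42593/ 84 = -507.06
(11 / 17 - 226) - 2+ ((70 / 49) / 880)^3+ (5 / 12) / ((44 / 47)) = -2704966325549 / 11920989696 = -226.91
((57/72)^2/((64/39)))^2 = 22024249/150994944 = 0.15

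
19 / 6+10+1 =85 / 6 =14.17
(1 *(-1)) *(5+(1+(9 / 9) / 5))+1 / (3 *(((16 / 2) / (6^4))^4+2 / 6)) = -5969145343 / 1147912565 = -5.20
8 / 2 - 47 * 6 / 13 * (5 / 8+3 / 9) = -873 / 52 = -16.79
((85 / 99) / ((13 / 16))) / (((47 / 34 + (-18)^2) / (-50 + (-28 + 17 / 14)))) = -24854000 / 99666567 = -0.25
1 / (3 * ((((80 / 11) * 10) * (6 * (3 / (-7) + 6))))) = 77 / 561600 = 0.00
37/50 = 0.74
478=478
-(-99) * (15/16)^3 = 334125/4096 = 81.57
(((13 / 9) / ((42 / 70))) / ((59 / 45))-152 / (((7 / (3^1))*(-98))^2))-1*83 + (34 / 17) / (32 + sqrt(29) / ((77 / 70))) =-51090108744940 / 629942982123-55*sqrt(29) / 30251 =-81.11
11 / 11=1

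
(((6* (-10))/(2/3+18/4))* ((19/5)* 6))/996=-684/2573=-0.27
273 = 273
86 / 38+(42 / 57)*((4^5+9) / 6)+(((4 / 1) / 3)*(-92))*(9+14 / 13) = -273424 / 247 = -1106.98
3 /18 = 1 /6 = 0.17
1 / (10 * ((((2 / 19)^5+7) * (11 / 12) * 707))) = 4952198 / 224661003875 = 0.00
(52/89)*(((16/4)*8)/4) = 416/89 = 4.67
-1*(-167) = 167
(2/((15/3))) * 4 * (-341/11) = -248/5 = -49.60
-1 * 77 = -77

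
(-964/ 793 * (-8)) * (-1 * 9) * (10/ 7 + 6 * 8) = -24015168/ 5551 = -4326.28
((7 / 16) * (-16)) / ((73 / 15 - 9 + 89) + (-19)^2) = -105 / 6688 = -0.02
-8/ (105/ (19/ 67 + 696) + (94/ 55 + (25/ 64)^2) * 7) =-7643299840/ 12594774913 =-0.61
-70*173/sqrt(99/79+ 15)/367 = -6055*sqrt(25359)/117807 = -8.18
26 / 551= 0.05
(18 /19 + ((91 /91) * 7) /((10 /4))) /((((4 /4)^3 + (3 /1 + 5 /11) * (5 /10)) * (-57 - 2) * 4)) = -979 /168150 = -0.01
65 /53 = 1.23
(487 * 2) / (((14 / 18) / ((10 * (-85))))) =-1064442.86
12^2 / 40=18 / 5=3.60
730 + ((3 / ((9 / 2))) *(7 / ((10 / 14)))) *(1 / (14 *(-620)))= 6788993 / 9300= 730.00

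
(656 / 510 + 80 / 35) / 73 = 6376 / 130305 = 0.05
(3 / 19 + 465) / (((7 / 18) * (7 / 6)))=954504 / 931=1025.25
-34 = -34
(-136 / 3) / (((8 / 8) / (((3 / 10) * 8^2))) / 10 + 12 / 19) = -165376 / 2323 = -71.19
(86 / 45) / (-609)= -86 / 27405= -0.00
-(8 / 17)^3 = -512 / 4913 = -0.10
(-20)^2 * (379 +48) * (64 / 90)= 1093120 / 9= 121457.78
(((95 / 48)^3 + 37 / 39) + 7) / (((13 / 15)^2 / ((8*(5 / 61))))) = 2821714375 / 205850112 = 13.71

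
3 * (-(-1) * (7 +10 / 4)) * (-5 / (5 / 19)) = -1083 / 2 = -541.50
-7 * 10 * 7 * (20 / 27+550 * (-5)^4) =-168437862.96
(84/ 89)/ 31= 84/ 2759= 0.03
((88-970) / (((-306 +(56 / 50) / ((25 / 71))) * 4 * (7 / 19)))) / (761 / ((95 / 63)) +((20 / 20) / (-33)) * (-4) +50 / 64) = 18762975000 / 4799527516433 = 0.00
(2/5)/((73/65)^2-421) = -845/886698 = -0.00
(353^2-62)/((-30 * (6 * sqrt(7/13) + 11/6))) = 17810221/37495-4483692 * sqrt(91)/37495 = -665.73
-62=-62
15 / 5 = 3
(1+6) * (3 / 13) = 21 / 13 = 1.62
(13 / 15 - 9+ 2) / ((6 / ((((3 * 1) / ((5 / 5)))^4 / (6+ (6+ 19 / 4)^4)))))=-0.01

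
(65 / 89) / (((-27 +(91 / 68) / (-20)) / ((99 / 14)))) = -4375800 / 22933253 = -0.19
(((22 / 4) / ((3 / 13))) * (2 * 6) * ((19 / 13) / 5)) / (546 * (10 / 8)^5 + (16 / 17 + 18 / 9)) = 3638272 / 72643625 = 0.05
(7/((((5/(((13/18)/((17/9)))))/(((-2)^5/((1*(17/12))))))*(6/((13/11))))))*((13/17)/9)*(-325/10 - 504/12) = 36663536/2431935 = 15.08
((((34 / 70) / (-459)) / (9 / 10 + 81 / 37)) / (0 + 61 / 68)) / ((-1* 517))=5032 / 6812843499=0.00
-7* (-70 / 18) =27.22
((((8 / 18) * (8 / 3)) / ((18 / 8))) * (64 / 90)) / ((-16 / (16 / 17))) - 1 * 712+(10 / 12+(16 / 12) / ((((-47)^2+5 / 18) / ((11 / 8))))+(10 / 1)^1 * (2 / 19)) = -10499330288179 / 14784972930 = -710.14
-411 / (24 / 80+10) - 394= -44692 / 103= -433.90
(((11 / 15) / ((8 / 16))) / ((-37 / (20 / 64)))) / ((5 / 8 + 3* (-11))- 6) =11 / 34077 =0.00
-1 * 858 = -858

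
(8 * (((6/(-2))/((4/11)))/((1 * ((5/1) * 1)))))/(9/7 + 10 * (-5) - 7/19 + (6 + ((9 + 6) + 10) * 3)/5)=2926/7289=0.40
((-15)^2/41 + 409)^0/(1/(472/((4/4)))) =472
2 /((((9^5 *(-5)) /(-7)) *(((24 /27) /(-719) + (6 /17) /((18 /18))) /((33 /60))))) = 941171 /12692254500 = 0.00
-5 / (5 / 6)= -6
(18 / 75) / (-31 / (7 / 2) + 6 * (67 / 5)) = 21 / 6260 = 0.00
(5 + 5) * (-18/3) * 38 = -2280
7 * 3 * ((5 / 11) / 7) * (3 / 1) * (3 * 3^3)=3645 / 11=331.36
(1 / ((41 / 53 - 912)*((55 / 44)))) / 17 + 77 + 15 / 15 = 320195638 / 4105075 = 78.00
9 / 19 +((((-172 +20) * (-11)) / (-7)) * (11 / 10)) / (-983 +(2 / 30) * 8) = 1452603 / 1960021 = 0.74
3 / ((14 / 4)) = 6 / 7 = 0.86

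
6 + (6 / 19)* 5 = 144 / 19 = 7.58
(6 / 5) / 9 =2 / 15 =0.13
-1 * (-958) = 958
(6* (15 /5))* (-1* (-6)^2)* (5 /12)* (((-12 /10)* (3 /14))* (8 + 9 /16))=33291 /56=594.48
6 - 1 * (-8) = 14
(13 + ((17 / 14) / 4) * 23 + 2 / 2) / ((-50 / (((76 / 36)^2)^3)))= -2211156407 / 59521392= -37.15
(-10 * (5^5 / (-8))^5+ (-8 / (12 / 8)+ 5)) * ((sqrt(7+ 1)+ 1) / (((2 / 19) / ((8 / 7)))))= 84936618804931329329 / 86016+ 84936618804931329329 * sqrt(2) / 43008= 3780385687744447.89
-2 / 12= -1 / 6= -0.17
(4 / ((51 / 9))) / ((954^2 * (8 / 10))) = 5 / 5157324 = 0.00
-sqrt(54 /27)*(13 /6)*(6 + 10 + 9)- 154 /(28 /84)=-538.60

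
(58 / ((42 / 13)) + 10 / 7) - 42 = -475 / 21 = -22.62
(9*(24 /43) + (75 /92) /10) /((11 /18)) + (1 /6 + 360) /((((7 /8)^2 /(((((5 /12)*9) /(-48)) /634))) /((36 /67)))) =376888918071 /45287579876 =8.32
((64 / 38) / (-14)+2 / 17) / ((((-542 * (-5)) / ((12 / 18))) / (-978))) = 1956 / 3063655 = 0.00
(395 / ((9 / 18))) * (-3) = -2370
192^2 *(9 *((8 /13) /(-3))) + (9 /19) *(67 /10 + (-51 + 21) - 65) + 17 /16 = -1345604213 /19760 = -68097.38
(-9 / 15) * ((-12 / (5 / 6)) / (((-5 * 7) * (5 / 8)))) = -1728 / 4375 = -0.39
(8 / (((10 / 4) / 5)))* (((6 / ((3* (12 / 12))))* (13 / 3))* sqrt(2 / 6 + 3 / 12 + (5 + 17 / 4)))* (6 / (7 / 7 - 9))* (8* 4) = -1664* sqrt(354) / 3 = -10435.99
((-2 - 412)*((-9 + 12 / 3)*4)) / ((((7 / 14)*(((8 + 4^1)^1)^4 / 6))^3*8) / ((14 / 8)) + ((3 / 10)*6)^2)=161000 / 458647142463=0.00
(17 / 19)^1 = 17 / 19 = 0.89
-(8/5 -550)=2742/5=548.40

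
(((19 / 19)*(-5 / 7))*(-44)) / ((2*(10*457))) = 11 / 3199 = 0.00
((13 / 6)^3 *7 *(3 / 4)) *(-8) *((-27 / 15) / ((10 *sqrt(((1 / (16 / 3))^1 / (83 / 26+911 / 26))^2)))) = 1175902 / 75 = 15678.69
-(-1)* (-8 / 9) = -8 / 9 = -0.89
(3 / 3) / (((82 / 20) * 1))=10 / 41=0.24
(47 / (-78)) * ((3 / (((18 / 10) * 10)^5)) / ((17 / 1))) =-47 / 835189056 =-0.00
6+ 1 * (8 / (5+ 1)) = 22 / 3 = 7.33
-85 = -85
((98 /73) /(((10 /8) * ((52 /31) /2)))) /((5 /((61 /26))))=185318 /308425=0.60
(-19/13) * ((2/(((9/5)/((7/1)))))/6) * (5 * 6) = -6650/117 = -56.84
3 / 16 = 0.19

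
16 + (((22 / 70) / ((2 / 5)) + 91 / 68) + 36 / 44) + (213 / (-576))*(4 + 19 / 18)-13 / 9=70700407 / 4523904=15.63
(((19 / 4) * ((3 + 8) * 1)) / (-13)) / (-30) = 209 / 1560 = 0.13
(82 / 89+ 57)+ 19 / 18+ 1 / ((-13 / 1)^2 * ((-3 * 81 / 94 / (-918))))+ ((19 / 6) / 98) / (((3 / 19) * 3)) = 4867065839 / 79596972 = 61.15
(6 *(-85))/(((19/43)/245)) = -5372850/19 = -282781.58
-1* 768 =-768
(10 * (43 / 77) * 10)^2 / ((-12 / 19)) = -87827500 / 17787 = -4937.74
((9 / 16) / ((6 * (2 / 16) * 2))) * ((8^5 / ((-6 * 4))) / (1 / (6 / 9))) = -1024 / 3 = -341.33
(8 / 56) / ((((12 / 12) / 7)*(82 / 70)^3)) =42875 / 68921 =0.62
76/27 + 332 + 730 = 28750/27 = 1064.81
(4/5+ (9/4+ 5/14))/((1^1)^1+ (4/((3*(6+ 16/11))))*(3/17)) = 332469/100660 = 3.30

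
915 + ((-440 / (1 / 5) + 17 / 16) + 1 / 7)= -143785 / 112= -1283.79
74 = 74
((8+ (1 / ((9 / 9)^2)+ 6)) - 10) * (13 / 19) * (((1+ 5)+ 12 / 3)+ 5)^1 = 975 / 19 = 51.32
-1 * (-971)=971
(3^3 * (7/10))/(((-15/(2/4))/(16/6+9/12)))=-861/400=-2.15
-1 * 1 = -1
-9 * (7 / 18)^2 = -49 / 36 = -1.36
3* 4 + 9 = 21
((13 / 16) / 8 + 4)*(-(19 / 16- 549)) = 4601625 / 2048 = 2246.89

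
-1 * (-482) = 482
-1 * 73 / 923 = -73 / 923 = -0.08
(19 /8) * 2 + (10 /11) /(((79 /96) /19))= 25.74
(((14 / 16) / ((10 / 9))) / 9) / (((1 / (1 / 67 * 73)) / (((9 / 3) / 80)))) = 1533 / 428800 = 0.00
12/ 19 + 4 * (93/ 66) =1310/ 209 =6.27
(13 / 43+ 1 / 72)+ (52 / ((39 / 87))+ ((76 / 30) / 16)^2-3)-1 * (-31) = 29792041 / 206400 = 144.34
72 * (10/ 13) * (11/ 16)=495/ 13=38.08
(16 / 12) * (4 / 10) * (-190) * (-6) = 608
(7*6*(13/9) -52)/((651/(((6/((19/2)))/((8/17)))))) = 221/12369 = 0.02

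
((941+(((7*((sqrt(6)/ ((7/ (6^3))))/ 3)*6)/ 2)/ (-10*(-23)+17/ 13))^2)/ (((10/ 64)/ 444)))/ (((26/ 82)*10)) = 2492019043868352/ 2938665925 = 848010.32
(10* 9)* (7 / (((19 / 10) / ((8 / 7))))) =7200 / 19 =378.95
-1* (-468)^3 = 102503232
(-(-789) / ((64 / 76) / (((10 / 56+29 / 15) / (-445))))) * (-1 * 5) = 4432339 / 199360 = 22.23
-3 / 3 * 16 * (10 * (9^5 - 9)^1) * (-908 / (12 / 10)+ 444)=2953574400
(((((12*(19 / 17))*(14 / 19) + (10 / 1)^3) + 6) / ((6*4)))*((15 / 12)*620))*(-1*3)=-6692125 / 68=-98413.60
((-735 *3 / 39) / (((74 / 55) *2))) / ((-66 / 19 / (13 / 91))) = 3325 / 3848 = 0.86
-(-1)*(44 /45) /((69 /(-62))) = -2728 /3105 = -0.88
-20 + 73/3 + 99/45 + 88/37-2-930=-923.09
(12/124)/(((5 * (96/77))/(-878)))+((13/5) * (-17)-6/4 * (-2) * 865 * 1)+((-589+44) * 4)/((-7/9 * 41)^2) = 2535.03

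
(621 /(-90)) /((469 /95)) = -1311 /938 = -1.40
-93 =-93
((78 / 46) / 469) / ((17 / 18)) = 702 / 183379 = 0.00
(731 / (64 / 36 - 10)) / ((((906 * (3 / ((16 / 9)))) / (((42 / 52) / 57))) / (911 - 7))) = -9251536 / 12419901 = -0.74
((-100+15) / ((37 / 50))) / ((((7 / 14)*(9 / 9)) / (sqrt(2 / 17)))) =-500*sqrt(34) / 37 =-78.80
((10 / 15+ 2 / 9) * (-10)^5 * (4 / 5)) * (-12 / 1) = 2560000 / 3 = 853333.33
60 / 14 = 30 / 7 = 4.29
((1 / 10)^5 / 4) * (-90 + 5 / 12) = -0.00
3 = 3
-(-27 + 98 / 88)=1139 / 44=25.89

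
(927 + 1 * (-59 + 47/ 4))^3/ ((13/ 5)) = 217885236795/ 832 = 261881294.22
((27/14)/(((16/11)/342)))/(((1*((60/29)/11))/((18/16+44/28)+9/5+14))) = 27968417829/627200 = 44592.50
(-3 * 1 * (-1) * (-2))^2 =36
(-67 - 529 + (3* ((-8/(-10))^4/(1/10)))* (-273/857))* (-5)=64265828/21425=2999.57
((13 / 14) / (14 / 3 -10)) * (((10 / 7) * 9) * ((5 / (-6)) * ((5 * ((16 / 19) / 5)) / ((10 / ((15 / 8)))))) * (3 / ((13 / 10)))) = 10125 / 14896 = 0.68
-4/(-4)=1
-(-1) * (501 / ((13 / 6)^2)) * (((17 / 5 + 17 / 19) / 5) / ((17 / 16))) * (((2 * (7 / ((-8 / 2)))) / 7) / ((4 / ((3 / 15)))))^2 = 108216 / 2006875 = 0.05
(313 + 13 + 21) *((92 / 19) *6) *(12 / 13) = 2298528 / 247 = 9305.78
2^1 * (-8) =-16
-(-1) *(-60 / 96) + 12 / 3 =27 / 8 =3.38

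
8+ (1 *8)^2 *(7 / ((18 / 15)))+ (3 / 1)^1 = 1153 / 3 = 384.33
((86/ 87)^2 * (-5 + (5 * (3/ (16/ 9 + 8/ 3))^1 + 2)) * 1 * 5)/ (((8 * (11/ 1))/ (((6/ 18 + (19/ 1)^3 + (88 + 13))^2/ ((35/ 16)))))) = 115170554527/ 249777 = 461093.51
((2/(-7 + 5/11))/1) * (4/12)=-11/108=-0.10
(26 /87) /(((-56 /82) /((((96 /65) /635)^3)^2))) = -5348844896256 /77210288854752305671630859375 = -0.00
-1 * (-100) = 100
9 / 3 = 3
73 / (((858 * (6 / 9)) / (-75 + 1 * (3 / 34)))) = -185931 / 19448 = -9.56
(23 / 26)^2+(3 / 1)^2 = 6613 / 676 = 9.78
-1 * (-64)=64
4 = 4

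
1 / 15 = 0.07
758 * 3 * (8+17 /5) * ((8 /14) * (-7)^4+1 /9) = 177850298 /5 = 35570059.60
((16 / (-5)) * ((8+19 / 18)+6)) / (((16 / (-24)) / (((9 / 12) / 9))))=6.02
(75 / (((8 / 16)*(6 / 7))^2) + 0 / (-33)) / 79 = 1225 / 237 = 5.17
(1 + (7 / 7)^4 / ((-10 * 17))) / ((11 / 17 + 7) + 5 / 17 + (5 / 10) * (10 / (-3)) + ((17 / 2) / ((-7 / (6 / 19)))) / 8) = 269724 / 1689395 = 0.16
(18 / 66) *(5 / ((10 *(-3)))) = -1 / 22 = -0.05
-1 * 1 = -1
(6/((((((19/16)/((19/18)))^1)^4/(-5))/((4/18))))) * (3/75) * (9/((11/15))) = -16384/8019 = -2.04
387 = 387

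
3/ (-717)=-0.00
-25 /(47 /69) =-1725 /47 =-36.70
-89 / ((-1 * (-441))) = -89 / 441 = -0.20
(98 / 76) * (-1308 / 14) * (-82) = 187698 / 19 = 9878.84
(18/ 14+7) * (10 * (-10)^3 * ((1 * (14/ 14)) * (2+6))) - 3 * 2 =-4640042/ 7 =-662863.14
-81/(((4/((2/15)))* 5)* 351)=-1/650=-0.00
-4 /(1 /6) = -24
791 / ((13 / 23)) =18193 / 13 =1399.46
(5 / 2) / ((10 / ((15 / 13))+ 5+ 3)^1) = 3 / 20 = 0.15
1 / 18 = 0.06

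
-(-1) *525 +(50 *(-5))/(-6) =1700/3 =566.67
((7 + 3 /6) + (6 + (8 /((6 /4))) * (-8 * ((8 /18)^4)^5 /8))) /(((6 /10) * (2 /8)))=90.00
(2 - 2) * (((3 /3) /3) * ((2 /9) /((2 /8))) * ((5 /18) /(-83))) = 0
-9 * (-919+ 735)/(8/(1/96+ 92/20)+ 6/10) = 2035960/2871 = 709.15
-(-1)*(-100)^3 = -1000000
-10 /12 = -5 /6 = -0.83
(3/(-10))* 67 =-201/10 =-20.10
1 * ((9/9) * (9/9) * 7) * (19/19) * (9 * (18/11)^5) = 119042784/161051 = 739.16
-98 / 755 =-0.13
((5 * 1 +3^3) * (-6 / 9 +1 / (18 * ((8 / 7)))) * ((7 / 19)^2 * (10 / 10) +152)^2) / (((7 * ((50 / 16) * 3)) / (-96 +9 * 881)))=-178013600448848 / 3258025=-54638500.46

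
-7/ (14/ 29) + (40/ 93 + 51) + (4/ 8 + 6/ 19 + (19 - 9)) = 84367/ 1767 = 47.75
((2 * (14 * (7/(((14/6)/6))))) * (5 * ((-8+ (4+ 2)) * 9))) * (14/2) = -317520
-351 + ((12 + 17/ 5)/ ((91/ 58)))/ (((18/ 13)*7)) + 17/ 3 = -108461/ 315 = -344.32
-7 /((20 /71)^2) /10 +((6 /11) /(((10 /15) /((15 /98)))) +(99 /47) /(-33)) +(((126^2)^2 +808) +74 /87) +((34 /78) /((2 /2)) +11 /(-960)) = 252048176.51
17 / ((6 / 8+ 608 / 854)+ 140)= 29036 / 241617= 0.12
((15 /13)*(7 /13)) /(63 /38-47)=-3990 /291187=-0.01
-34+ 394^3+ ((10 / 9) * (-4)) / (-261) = 143671769590 / 2349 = 61162950.02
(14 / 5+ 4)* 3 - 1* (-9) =29.40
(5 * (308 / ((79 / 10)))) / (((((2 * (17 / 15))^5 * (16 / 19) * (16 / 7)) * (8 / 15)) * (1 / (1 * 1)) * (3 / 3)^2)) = 3.17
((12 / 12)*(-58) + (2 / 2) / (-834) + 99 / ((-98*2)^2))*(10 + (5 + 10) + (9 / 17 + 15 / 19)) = -7898341165801 / 5174289456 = -1526.46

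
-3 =-3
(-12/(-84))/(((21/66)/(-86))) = -1892/49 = -38.61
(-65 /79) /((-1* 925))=13 /14615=0.00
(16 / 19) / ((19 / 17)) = 272 / 361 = 0.75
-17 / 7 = -2.43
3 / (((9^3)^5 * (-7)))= -0.00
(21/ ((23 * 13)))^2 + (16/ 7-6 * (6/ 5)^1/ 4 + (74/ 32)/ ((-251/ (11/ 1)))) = 4892054787/ 12566204560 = 0.39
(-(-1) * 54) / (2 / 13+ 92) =0.59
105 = 105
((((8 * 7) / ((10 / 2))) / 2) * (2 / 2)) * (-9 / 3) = -84 / 5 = -16.80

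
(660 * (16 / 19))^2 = 111513600 / 361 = 308901.94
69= 69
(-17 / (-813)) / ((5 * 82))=0.00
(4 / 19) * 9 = 36 / 19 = 1.89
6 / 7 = 0.86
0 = 0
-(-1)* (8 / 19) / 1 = 0.42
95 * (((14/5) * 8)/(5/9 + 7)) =4788/17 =281.65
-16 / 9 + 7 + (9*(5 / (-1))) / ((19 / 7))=-1942 / 171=-11.36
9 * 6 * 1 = 54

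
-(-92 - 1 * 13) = 105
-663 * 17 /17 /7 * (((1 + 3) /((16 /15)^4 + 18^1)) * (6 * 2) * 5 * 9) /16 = -266540625 /402206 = -662.70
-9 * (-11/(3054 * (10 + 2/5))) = 0.00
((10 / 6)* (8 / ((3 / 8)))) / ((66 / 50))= 8000 / 297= 26.94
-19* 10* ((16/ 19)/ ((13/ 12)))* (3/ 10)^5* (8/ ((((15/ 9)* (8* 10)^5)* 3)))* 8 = -729/ 520000000000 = -0.00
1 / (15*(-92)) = -0.00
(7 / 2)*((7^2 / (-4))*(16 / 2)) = -343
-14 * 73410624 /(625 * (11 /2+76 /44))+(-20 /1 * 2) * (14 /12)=-22615109692 /99375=-227573.43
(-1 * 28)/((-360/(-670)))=-469/9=-52.11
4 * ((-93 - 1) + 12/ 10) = -1856/ 5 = -371.20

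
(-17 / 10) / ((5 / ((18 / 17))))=-9 / 25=-0.36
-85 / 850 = -1 / 10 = -0.10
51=51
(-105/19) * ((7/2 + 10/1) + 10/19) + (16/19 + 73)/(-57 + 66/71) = -226581959/2874282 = -78.83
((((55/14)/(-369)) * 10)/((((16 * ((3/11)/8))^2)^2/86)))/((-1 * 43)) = 4026275/1673784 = 2.41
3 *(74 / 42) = 37 / 7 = 5.29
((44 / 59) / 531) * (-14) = -616 / 31329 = -0.02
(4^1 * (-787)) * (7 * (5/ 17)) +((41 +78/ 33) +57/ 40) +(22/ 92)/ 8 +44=-2199482521/ 344080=-6392.36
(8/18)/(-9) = -4/81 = -0.05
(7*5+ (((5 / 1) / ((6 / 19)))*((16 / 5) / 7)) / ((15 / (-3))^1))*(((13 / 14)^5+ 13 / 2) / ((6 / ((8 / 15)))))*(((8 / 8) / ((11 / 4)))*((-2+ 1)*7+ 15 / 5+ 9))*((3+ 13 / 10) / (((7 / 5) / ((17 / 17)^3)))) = 119.76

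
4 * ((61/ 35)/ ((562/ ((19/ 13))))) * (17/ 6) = 19703/ 383565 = 0.05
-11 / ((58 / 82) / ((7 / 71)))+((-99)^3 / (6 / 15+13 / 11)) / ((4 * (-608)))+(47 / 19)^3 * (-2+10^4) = 274026040864209 / 1807703168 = 151587.96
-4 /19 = -0.21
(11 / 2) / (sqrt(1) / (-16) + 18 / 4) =88 / 71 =1.24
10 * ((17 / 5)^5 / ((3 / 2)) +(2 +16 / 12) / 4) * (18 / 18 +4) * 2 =3796702 / 125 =30373.62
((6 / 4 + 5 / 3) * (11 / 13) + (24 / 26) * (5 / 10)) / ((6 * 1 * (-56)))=-35 / 3744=-0.01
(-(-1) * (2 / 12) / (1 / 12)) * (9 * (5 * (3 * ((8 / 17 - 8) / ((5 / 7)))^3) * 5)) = -38843449344 / 24565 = -1581251.75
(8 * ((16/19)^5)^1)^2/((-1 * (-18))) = 0.64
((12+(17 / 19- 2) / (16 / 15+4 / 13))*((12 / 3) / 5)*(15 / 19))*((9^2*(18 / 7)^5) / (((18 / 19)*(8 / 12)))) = 2181378237768 / 21395311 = 101955.90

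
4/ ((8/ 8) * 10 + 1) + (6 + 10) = 16.36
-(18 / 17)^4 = -104976 / 83521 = -1.26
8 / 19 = 0.42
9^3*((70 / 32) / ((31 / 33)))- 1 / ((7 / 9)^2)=41217579 / 24304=1695.92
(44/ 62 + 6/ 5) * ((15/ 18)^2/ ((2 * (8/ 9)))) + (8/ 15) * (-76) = -148009/ 3720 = -39.79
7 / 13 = 0.54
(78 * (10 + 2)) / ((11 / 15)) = 14040 / 11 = 1276.36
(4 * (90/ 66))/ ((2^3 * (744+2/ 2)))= 3/ 3278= 0.00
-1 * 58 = -58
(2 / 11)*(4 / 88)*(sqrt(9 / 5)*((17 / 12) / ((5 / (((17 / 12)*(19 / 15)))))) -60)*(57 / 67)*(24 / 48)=-1710 / 8107 + 104329*sqrt(5) / 97284000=-0.21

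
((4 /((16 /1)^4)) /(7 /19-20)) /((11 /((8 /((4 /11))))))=-19 /3055616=-0.00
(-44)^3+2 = -85182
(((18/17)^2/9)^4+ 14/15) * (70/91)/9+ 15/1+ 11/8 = 322315275669245/19587926894328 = 16.45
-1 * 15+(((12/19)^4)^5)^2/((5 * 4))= -105975457836751293993304946452552418048055226323596331/7065030522695048194215177505267287129039522190356005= -15.00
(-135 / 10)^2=182.25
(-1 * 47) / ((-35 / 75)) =705 / 7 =100.71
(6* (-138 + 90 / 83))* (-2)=136368 / 83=1642.99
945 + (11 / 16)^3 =3872051 / 4096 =945.32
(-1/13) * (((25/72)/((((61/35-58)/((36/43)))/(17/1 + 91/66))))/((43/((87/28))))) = 4397125/8329878128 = 0.00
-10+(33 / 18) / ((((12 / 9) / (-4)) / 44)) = -252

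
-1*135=-135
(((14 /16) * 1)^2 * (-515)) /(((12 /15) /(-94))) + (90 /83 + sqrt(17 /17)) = 492230819 /10624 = 46331.97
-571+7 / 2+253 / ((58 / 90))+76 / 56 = -35232 / 203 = -173.56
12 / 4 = 3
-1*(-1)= 1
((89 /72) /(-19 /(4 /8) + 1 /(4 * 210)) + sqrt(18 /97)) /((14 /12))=-890 /31919 + 18 * sqrt(194) /679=0.34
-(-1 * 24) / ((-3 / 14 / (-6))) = 672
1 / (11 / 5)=5 / 11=0.45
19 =19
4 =4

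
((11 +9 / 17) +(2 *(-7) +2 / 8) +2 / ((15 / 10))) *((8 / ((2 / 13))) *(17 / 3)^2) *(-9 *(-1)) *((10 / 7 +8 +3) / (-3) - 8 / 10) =6920173 / 105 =65906.41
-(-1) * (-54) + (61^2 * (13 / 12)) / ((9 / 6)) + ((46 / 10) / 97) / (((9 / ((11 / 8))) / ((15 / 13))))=239091403 / 90792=2633.40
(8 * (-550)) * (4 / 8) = -2200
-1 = -1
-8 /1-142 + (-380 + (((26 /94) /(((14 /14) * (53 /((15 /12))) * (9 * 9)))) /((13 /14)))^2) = -86308457253695 /162846145764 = -530.00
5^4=625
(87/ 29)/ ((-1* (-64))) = 3/ 64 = 0.05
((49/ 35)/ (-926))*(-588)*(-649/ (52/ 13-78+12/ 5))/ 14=95403/ 165754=0.58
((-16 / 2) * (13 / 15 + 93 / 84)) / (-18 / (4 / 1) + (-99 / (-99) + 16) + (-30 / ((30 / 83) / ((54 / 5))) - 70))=3316 / 200319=0.02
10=10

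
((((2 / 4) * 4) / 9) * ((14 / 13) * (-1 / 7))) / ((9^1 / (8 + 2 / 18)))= -292 / 9477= -0.03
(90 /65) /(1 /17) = 306 /13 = 23.54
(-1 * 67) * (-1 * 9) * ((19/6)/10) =3819/20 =190.95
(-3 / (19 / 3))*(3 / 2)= -27 / 38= -0.71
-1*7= -7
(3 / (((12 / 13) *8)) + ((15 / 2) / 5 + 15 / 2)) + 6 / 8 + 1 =357 / 32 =11.16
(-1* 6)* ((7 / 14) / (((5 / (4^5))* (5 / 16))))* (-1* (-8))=-393216 / 25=-15728.64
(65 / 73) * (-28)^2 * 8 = 407680 / 73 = 5584.66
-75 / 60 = -5 / 4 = -1.25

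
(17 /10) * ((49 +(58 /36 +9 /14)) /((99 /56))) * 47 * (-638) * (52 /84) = -7781192536 /8505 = -914896.24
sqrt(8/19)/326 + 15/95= sqrt(38)/3097 + 3/19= 0.16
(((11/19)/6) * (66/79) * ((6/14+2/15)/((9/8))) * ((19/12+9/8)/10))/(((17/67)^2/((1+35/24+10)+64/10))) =942789839849/295150035600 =3.19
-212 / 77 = -2.75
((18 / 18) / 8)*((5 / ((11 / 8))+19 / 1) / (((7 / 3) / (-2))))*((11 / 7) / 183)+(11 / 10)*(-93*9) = -55040691 / 59780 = -920.72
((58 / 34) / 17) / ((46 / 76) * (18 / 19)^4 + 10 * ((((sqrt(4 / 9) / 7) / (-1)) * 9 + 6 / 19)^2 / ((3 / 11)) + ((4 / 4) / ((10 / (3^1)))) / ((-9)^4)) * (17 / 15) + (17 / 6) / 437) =5309577404711370 / 670560795555934433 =0.01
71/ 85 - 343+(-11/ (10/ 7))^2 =-480887/ 1700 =-282.87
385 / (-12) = -385 / 12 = -32.08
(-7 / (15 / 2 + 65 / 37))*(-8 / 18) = 2072 / 6165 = 0.34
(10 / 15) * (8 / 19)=16 / 57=0.28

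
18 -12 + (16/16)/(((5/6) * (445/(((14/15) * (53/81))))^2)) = 2923295657378/487215759375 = 6.00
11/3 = 3.67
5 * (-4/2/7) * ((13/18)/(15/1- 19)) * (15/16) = 325/1344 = 0.24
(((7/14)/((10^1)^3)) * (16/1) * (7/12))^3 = 343/3375000000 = 0.00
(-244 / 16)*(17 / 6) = -43.21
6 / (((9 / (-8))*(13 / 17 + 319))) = -68 / 4077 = -0.02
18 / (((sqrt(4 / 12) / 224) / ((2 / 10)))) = 4032*sqrt(3) / 5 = 1396.73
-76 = -76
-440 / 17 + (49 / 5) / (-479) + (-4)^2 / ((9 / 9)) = -403193 / 40715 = -9.90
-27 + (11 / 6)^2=-851 / 36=-23.64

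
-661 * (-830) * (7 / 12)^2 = 13441435 / 72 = 186686.60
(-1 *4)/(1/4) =-16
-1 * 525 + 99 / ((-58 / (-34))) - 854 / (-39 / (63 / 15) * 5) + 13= -4105263 / 9425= -435.57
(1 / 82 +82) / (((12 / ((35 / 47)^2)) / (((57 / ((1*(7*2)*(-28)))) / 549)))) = -3194375 / 3182232384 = -0.00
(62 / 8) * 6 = 93 / 2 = 46.50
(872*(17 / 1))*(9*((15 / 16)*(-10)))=-1250775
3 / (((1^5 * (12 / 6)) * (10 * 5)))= 0.03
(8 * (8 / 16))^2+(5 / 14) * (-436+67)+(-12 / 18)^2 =-14533 / 126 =-115.34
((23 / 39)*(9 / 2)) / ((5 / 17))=1173 / 130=9.02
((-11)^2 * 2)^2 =58564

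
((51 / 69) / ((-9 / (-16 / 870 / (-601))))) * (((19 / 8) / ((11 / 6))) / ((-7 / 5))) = 0.00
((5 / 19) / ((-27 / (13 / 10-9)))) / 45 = 77 / 46170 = 0.00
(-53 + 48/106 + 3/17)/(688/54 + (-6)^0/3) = -1274022/318053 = -4.01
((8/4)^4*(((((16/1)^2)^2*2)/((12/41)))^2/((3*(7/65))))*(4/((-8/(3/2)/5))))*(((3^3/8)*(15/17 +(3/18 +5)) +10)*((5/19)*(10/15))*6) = -24265205462597632000/20349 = -1192451985974624.40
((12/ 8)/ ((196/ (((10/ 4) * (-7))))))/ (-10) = 3/ 224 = 0.01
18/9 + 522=524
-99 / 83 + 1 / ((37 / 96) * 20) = -1.06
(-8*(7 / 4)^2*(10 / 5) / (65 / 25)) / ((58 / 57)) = -13965 / 754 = -18.52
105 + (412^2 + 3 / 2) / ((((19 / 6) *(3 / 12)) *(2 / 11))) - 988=22389629 / 19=1178401.53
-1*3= -3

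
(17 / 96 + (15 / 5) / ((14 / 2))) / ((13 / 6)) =407 / 1456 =0.28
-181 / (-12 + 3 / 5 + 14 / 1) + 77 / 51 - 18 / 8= -186583 / 2652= -70.36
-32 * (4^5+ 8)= -33024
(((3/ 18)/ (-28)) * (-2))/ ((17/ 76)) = 19/ 357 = 0.05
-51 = -51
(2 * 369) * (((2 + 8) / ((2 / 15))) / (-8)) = -27675 / 4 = -6918.75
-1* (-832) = 832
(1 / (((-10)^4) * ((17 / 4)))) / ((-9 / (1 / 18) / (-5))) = 1 / 1377000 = 0.00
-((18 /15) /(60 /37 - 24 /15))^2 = -12321 /4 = -3080.25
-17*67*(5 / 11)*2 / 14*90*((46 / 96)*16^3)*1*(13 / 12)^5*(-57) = 4620212292475 / 4158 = 1111162167.50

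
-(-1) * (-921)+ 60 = -861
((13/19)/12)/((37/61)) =793/8436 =0.09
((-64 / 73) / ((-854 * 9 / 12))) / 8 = 16 / 93513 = 0.00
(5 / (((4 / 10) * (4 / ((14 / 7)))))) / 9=25 / 36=0.69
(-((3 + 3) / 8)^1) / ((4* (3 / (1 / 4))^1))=-1 / 64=-0.02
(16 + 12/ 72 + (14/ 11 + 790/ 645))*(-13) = -688597/ 2838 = -242.63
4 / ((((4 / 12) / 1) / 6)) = 72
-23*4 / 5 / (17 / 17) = -92 / 5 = -18.40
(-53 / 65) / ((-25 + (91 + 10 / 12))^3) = -11448 / 4191278065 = -0.00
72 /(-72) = -1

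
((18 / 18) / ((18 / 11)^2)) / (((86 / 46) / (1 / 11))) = 253 / 13932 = 0.02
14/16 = 7/8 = 0.88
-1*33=-33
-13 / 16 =-0.81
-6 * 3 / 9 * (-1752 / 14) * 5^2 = 43800 / 7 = 6257.14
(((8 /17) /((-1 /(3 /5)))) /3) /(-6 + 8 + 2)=-2 /85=-0.02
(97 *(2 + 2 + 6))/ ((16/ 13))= 6305/ 8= 788.12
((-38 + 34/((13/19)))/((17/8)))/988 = 0.01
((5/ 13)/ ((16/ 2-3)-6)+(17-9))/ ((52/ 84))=2079/ 169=12.30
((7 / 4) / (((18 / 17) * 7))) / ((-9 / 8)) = -0.21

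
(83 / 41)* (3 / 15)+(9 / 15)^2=784 / 1025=0.76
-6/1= -6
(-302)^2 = 91204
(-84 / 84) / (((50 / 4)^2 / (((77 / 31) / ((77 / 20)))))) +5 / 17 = 19103 / 65875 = 0.29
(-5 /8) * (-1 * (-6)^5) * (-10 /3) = 16200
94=94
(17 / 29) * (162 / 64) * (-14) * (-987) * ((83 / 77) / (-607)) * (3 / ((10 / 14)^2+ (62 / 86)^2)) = -30660796396251 / 289098716192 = -106.06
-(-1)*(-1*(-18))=18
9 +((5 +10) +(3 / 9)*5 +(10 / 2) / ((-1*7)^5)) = 1294124 / 50421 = 25.67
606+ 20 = 626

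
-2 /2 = -1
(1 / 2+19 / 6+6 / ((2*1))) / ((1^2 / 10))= 66.67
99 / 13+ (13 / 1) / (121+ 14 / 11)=135014 / 17485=7.72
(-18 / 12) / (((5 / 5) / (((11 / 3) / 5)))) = -11 / 10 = -1.10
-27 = -27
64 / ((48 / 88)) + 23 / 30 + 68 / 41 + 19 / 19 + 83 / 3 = 182563 / 1230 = 148.43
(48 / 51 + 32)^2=313600 / 289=1085.12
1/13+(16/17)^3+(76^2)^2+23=2130810346092/63869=33362199.91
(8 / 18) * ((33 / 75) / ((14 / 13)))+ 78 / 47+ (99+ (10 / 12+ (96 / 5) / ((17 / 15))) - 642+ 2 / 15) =-1316944267 / 2516850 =-523.25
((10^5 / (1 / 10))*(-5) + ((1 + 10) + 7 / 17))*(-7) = 594998642 / 17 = 34999920.12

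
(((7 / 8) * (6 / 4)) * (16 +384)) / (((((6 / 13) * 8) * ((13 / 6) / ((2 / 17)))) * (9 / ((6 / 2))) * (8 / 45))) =7875 / 544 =14.48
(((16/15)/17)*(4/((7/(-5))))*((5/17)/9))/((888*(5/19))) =-152/6062931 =-0.00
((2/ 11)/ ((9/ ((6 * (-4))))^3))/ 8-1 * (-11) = 3139/ 297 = 10.57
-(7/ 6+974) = -975.17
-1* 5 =-5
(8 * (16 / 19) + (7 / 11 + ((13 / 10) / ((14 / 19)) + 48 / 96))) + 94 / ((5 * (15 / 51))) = 10761461 / 146300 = 73.56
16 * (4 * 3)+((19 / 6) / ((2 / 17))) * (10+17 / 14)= 82967 / 168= 493.85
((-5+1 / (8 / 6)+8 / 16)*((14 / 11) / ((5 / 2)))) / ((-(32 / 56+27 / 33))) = 147 / 107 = 1.37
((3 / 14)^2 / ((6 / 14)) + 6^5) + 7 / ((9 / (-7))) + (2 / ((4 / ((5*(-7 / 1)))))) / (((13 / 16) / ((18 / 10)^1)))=7731.89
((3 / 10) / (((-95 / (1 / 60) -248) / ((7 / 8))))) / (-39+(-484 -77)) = 7 / 95168000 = 0.00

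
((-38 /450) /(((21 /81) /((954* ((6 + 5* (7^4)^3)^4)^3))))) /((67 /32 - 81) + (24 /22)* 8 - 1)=231059435716257689613984670271791610520276704665258021111442327833446778781762534532731593148076880348559121376699262988845334754863869376 /4384625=52697650475527026738657170000000000000000000000000000000000000000000000000000000000000000000000000000000000000000000000000000000000.00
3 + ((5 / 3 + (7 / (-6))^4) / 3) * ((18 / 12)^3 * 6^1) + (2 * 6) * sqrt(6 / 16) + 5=3 * sqrt(6) + 6097 / 192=39.10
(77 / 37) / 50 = 77 / 1850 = 0.04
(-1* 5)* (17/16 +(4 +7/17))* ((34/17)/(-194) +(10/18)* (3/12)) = -3342805/949824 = -3.52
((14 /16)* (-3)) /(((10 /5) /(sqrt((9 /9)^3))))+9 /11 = -87 /176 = -0.49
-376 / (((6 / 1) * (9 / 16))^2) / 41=-24064 / 29889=-0.81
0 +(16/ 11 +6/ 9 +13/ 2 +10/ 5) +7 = 1163/ 66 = 17.62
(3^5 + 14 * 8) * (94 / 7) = 33370 / 7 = 4767.14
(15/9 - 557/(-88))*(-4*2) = -63.97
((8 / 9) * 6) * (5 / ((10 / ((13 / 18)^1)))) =52 / 27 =1.93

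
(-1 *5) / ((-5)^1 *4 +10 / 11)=0.26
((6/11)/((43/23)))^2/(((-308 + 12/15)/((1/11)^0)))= -0.00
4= 4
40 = 40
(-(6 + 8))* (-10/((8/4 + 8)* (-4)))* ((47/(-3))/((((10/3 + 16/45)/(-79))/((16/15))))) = -103964/83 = -1252.58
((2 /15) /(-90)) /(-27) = 1 /18225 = 0.00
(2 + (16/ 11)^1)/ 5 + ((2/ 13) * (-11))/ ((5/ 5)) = -716/ 715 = -1.00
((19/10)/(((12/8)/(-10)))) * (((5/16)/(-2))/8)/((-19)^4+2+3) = 95/50045184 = 0.00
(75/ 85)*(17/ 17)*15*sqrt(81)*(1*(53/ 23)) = 107325/ 391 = 274.49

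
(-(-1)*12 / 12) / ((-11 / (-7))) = 7 / 11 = 0.64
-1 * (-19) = 19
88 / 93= 0.95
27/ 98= 0.28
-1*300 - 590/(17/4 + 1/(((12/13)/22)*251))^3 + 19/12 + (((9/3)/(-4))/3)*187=-4738680997277833/13448429097018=-352.36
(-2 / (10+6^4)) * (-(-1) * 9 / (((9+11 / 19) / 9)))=-1539 / 118846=-0.01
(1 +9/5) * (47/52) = 2.53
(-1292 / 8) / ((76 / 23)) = -391 / 8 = -48.88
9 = 9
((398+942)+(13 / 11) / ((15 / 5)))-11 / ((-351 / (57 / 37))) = 63830518 / 47619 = 1340.44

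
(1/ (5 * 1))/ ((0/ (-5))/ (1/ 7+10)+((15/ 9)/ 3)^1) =9/ 25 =0.36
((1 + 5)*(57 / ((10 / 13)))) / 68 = 2223 / 340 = 6.54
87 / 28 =3.11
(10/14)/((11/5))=25/77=0.32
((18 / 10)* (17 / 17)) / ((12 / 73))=219 / 20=10.95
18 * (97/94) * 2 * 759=1325214/47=28196.04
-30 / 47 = -0.64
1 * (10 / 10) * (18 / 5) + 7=53 / 5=10.60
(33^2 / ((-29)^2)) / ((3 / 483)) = 175329 / 841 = 208.48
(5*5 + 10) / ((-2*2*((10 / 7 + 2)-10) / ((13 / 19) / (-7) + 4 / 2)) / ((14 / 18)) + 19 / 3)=8085 / 5567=1.45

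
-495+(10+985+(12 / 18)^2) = 4504 / 9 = 500.44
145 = 145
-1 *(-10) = 10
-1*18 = -18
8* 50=400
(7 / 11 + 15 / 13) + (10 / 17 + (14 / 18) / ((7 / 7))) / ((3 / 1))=147391 / 65637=2.25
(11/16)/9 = 11/144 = 0.08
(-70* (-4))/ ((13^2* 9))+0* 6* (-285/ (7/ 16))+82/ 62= 71041/ 47151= 1.51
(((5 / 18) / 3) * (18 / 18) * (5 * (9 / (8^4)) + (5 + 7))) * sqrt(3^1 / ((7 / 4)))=81995 * sqrt(21) / 258048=1.46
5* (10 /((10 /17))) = 85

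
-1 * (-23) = 23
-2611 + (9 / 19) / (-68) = -3373421 / 1292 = -2611.01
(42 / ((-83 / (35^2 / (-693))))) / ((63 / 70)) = 24500 / 24651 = 0.99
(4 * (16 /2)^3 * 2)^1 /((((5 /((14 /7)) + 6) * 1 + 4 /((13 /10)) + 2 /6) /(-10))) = -3194880 /929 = -3439.05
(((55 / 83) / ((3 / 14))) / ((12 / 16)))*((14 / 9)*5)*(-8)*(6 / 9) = -3449600 / 20169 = -171.03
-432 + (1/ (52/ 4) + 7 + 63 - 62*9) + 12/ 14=-919.07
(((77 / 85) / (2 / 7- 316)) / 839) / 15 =-0.00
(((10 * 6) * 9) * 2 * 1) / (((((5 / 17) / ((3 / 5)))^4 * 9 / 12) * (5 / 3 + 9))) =182660427 / 78125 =2338.05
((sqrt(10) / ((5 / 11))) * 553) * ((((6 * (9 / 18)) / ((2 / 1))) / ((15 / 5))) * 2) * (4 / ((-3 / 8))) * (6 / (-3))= 389312 * sqrt(10) / 15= 82074.18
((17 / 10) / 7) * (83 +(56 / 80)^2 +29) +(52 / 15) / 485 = 27.33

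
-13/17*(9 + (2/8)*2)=-247/34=-7.26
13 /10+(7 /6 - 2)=7 /15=0.47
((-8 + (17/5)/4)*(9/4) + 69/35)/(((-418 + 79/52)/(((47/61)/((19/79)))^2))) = 0.35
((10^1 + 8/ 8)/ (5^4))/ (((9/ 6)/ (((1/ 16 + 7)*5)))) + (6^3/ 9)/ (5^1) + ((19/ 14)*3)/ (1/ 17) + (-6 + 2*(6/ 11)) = 16059011/ 231000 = 69.52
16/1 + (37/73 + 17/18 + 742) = 997919/1314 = 759.45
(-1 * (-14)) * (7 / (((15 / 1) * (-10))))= -49 / 75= -0.65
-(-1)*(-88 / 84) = -22 / 21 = -1.05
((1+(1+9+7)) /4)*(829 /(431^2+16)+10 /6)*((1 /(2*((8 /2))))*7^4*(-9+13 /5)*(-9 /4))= 30189026322 /928885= 32500.28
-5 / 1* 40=-200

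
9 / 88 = 0.10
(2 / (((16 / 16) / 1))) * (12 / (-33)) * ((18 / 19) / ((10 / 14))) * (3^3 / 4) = -6804 / 1045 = -6.51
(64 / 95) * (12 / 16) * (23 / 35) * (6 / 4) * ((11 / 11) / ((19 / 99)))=163944 / 63175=2.60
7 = 7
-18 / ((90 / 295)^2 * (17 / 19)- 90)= 66139 / 330389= 0.20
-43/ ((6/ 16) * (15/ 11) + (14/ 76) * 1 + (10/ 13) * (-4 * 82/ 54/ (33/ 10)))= 75706488/ 1268161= 59.70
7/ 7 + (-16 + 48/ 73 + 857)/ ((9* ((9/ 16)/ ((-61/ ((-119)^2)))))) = 23767577/ 83733993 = 0.28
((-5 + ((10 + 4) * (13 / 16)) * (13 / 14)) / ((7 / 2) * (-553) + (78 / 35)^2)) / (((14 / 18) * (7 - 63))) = 20025 / 302707648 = 0.00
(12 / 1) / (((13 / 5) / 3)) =180 / 13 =13.85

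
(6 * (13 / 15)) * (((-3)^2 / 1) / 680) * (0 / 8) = 0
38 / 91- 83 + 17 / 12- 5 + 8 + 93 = 16199 / 1092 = 14.83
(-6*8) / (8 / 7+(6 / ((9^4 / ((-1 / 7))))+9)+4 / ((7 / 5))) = -734832 / 199015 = -3.69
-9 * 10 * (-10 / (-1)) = -900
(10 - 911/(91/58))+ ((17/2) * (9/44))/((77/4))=-1794941/3146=-570.55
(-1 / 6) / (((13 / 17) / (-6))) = 17 / 13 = 1.31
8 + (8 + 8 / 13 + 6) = 294 / 13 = 22.62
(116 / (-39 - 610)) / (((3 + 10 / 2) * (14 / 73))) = -2117 / 18172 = -0.12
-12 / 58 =-6 / 29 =-0.21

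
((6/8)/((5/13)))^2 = 1521/400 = 3.80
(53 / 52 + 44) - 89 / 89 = 2289 / 52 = 44.02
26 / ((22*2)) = 13 / 22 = 0.59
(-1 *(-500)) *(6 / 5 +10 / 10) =1100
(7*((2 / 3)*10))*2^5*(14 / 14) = 4480 / 3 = 1493.33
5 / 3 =1.67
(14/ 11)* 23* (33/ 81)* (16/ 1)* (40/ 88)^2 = 39.42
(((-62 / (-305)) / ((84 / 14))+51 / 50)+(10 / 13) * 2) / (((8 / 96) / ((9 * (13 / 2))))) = 2775231 / 1525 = 1819.82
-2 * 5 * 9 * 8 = -720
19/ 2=9.50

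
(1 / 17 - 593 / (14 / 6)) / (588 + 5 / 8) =-241888 / 560371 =-0.43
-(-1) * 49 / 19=49 / 19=2.58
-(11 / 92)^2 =-121 / 8464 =-0.01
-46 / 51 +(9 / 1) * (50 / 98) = 9221 / 2499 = 3.69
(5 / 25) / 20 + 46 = 4601 / 100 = 46.01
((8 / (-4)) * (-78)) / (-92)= -39 / 23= -1.70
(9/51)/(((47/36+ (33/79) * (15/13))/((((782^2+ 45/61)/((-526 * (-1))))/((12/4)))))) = 689583424374/18024519059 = 38.26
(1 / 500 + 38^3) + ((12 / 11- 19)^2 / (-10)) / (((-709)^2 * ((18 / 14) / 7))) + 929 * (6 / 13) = 196772721433483267 / 3558227458500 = 55300.77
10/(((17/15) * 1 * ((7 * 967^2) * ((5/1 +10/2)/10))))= 0.00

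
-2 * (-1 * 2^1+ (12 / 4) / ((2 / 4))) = -8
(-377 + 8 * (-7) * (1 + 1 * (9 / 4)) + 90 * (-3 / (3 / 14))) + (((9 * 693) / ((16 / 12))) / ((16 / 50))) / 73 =-3781409 / 2336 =-1618.75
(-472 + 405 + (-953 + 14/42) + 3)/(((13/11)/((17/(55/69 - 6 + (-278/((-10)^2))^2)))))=-32795125000/5663437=-5790.68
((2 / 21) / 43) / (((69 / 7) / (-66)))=-44 / 2967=-0.01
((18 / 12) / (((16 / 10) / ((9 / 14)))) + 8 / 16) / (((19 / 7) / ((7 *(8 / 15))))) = 91 / 60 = 1.52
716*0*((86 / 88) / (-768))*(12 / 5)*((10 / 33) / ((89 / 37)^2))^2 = 0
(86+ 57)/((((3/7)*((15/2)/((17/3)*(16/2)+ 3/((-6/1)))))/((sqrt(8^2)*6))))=4308304/45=95740.09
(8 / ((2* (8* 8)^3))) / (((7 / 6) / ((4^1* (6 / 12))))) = 3 / 114688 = 0.00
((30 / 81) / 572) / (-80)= -1 / 123552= -0.00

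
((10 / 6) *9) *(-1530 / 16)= -11475 / 8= -1434.38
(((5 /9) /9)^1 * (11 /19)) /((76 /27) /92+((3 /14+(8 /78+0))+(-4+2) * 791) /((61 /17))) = -14044030 /173211254751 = -0.00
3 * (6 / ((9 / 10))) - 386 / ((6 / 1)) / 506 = 30167 / 1518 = 19.87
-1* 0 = 0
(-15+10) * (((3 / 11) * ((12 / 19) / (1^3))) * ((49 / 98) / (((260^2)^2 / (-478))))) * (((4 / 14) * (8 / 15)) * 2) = 717 / 52230928750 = 0.00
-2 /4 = -1 /2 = -0.50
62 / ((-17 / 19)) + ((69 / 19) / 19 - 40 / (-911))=-386095955 / 5590807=-69.06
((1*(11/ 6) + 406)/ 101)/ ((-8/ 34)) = -41599/ 2424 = -17.16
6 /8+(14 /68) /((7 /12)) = 75 /68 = 1.10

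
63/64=0.98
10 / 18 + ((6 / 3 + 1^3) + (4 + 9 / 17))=1237 / 153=8.08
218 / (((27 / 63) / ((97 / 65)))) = 148022 / 195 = 759.09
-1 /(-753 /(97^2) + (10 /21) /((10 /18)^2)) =-329315 /481731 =-0.68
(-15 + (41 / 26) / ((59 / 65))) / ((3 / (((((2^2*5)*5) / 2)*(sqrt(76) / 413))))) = -78250*sqrt(19) / 73101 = -4.67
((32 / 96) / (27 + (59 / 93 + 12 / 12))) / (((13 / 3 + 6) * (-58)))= -0.00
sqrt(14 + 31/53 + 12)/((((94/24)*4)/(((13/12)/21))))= 13*sqrt(74677)/209244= 0.02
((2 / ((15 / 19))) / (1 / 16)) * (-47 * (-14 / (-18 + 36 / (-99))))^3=-28818364400672 / 15454515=-1864721.37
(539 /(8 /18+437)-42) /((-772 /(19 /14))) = 0.07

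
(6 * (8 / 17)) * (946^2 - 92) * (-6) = -257709312 / 17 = -15159371.29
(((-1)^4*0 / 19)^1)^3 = 0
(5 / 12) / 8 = 5 / 96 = 0.05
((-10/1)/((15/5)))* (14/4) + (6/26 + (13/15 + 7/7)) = -622/65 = -9.57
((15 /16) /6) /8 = 5 /256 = 0.02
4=4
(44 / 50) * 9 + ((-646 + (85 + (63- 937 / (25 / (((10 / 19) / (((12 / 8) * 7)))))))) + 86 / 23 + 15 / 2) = -220578173 / 458850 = -480.72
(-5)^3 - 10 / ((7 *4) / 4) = -885 / 7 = -126.43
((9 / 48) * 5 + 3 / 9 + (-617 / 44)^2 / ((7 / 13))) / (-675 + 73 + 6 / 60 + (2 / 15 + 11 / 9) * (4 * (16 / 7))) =-111739035 / 179752276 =-0.62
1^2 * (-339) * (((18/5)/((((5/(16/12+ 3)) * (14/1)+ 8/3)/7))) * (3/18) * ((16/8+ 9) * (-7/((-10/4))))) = -21378357/9175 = -2330.07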